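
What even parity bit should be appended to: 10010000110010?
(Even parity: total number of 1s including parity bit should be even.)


Number of 1s in data: 5
Parity bit: 1

1


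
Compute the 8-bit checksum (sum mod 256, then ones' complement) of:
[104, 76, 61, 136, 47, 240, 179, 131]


Sum = 974 mod 256 = 206
Complement = 49

49


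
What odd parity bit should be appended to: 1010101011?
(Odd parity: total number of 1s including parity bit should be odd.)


Number of 1s in data: 6
Parity bit: 1

1


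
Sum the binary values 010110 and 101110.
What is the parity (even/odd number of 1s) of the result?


010110 = 22
101110 = 46
Sum = 68 = 1000100
1s count = 2

even parity (2 ones in 1000100)


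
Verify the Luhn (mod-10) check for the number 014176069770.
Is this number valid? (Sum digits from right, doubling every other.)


Luhn sum = 48
48 mod 10 = 8

Invalid (Luhn sum mod 10 = 8)


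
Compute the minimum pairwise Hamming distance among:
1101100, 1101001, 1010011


Comparing all pairs, minimum distance: 2
Can detect 1 errors, correct 0 errors

2


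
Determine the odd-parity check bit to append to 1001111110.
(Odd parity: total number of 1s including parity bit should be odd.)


Number of 1s in data: 7
Parity bit: 0

0


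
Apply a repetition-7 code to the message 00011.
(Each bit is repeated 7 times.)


Each bit -> 7 copies

00000000000000000000011111111111111


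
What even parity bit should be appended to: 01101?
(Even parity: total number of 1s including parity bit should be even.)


Number of 1s in data: 3
Parity bit: 1

1


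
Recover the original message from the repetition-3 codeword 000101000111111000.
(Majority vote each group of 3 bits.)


Groups: 000, 101, 000, 111, 111, 000
Majority votes: 010110

010110


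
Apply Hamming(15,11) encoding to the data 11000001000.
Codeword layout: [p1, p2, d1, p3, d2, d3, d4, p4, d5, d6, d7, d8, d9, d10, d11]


Parity bits: p1=0, p2=1, p3=0, p4=1

011010010001000


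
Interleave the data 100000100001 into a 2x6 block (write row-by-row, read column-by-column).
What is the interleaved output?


Matrix:
  100000
  100001
Read columns: 110000000001

110000000001


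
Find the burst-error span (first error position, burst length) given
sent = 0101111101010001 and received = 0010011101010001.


XOR: 0111100000000000

Burst at position 1, length 4


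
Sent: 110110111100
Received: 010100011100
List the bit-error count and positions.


XOR: 100010100000

3 error(s) at position(s): 0, 4, 6


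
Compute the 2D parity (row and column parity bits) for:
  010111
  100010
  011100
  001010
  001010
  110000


Row parities: 001000
Column parities: 011001

Row P: 001000, Col P: 011001, Corner: 1


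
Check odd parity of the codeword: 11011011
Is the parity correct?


Number of 1s: 6

No, parity error (6 ones)


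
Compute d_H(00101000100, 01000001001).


XOR: 01101001101
Count of 1s: 6

6


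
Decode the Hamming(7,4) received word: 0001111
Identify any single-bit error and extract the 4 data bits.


Syndrome = 0: no error detected

Data: 0111 (no errors)


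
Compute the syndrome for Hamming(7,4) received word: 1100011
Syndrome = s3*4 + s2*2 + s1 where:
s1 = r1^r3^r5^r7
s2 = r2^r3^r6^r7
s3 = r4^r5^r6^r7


s1=0, s2=1, s3=0

Syndrome = 2 (error at position 2)


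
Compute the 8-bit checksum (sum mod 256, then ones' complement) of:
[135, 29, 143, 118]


Sum = 425 mod 256 = 169
Complement = 86

86


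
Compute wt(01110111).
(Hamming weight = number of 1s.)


Counting 1s in 01110111

6


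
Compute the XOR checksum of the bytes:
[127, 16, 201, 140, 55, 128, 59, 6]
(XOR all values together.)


XOR chain: 127 ^ 16 ^ 201 ^ 140 ^ 55 ^ 128 ^ 59 ^ 6 = 160

160


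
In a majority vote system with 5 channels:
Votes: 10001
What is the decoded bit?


Ones: 2 out of 5
Threshold: 3

0 (2/5 voted 1)


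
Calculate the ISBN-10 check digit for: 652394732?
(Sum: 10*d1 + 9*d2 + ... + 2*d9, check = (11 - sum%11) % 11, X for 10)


Weighted sum: 257
257 mod 11 = 4

Check digit: 7


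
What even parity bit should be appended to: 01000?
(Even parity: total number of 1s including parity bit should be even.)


Number of 1s in data: 1
Parity bit: 1

1


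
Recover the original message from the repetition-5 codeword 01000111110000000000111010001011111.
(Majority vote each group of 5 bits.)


Groups: 01000, 11111, 00000, 00000, 11101, 00010, 11111
Majority votes: 0100101

0100101


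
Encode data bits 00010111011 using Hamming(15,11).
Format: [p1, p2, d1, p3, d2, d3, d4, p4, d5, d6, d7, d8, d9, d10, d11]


Parity bits: p1=1, p2=1, p3=0, p4=1

110000110111011


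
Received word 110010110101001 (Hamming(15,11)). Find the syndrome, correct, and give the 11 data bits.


Syndrome = 0: no error detected

Data: 01010101001 (no errors)


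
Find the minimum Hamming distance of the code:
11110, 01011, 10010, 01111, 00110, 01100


Comparing all pairs, minimum distance: 1
Can detect 0 errors, correct 0 errors

1


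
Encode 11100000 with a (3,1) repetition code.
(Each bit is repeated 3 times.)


Each bit -> 3 copies

111111111000000000000000


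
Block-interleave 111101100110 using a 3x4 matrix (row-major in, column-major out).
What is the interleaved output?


Matrix:
  1111
  0110
  0110
Read columns: 100111111100

100111111100


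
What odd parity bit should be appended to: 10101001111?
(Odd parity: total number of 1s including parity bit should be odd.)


Number of 1s in data: 7
Parity bit: 0

0


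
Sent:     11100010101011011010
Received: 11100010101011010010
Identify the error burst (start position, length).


XOR: 00000000000000001000

Burst at position 16, length 1


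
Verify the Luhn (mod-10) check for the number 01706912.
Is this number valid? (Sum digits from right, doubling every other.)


Luhn sum = 22
22 mod 10 = 2

Invalid (Luhn sum mod 10 = 2)


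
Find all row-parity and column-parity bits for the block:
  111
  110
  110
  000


Row parities: 1000
Column parities: 111

Row P: 1000, Col P: 111, Corner: 1


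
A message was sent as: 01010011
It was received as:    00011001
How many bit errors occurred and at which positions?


XOR: 01001010

3 error(s) at position(s): 1, 4, 6


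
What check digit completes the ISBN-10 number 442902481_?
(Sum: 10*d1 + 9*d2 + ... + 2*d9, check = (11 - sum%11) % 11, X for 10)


Weighted sum: 207
207 mod 11 = 9

Check digit: 2


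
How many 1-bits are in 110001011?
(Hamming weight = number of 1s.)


Counting 1s in 110001011

5


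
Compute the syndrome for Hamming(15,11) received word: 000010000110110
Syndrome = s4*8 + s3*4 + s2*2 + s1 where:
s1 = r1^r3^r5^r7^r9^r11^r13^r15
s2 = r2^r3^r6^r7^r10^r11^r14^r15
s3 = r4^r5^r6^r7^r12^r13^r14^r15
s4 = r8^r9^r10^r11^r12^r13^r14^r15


s1=1, s2=1, s3=1, s4=0

Syndrome = 7 (error at position 7)


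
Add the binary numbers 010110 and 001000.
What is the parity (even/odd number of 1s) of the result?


010110 = 22
001000 = 8
Sum = 30 = 11110
1s count = 4

even parity (4 ones in 11110)


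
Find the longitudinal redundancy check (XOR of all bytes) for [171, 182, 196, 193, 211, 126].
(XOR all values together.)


XOR chain: 171 ^ 182 ^ 196 ^ 193 ^ 211 ^ 126 = 181

181


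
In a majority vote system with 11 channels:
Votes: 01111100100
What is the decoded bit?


Ones: 6 out of 11
Threshold: 6

1 (6/11 voted 1)


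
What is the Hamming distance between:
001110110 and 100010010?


XOR: 101100100
Count of 1s: 4

4


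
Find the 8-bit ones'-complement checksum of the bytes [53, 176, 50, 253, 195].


Sum = 727 mod 256 = 215
Complement = 40

40


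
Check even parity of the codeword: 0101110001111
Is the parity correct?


Number of 1s: 8

Yes, parity is correct (8 ones)


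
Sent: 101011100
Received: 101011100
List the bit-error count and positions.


XOR: 000000000

0 errors (received matches sent)


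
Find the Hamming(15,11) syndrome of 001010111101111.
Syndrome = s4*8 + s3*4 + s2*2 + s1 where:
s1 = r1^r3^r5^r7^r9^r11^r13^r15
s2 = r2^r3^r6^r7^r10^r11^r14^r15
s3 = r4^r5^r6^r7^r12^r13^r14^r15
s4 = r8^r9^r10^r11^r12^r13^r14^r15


s1=0, s2=1, s3=0, s4=1

Syndrome = 10 (error at position 10)


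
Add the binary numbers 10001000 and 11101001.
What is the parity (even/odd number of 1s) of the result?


10001000 = 136
11101001 = 233
Sum = 369 = 101110001
1s count = 5

odd parity (5 ones in 101110001)


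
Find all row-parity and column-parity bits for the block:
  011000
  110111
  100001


Row parities: 010
Column parities: 001110

Row P: 010, Col P: 001110, Corner: 1


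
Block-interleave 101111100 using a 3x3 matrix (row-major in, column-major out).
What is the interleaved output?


Matrix:
  101
  111
  100
Read columns: 111010110

111010110


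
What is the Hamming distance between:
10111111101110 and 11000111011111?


XOR: 01111000110001
Count of 1s: 7

7


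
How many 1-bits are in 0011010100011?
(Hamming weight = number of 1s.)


Counting 1s in 0011010100011

6


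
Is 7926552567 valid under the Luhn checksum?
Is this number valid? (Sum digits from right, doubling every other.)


Luhn sum = 49
49 mod 10 = 9

Invalid (Luhn sum mod 10 = 9)


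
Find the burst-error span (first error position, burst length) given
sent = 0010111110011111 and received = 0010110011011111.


XOR: 0000001101000000

Burst at position 6, length 4


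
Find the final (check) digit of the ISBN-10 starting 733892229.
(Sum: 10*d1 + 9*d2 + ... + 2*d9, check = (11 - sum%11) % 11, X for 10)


Weighted sum: 273
273 mod 11 = 9

Check digit: 2


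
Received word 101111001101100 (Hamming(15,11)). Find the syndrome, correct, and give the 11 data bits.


Syndrome = 7: error at position 7

Data: 11111101100 (corrected bit 7)


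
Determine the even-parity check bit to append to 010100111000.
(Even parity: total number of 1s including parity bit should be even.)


Number of 1s in data: 5
Parity bit: 1

1


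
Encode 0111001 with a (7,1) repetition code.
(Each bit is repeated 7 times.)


Each bit -> 7 copies

0000000111111111111111111111000000000000001111111


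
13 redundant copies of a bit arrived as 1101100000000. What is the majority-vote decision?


Ones: 4 out of 13
Threshold: 7

0 (4/13 voted 1)


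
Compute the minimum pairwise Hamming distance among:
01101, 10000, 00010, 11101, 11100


Comparing all pairs, minimum distance: 1
Can detect 0 errors, correct 0 errors

1


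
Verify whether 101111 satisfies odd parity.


Number of 1s: 5

Yes, parity is correct (5 ones)


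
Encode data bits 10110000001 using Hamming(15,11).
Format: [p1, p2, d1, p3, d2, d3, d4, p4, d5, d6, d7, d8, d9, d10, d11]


Parity bits: p1=1, p2=0, p3=1, p4=1

101101110000001


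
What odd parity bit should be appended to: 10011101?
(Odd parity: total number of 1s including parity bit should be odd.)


Number of 1s in data: 5
Parity bit: 0

0


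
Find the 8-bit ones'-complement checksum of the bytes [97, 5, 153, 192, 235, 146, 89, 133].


Sum = 1050 mod 256 = 26
Complement = 229

229


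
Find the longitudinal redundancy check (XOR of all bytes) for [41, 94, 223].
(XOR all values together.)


XOR chain: 41 ^ 94 ^ 223 = 168

168


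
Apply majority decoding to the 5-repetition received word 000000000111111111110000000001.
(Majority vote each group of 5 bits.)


Groups: 00000, 00001, 11111, 11111, 00000, 00001
Majority votes: 001100

001100


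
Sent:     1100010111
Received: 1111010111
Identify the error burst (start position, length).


XOR: 0011000000

Burst at position 2, length 2


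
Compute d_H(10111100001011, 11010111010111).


XOR: 01101011011100
Count of 1s: 8

8


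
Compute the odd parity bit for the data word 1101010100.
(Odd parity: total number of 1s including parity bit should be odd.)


Number of 1s in data: 5
Parity bit: 0

0


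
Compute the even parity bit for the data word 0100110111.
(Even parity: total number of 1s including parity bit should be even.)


Number of 1s in data: 6
Parity bit: 0

0


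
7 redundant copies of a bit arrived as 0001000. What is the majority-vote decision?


Ones: 1 out of 7
Threshold: 4

0 (1/7 voted 1)


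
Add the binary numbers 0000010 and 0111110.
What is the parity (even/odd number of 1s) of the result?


0000010 = 2
0111110 = 62
Sum = 64 = 1000000
1s count = 1

odd parity (1 ones in 1000000)


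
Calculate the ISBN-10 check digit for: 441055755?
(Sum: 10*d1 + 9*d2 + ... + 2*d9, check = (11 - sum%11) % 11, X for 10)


Weighted sum: 192
192 mod 11 = 5

Check digit: 6


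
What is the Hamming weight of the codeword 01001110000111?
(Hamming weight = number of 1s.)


Counting 1s in 01001110000111

7


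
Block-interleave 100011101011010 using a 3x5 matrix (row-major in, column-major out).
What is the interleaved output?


Matrix:
  10001
  11010
  11010
Read columns: 111011000011100

111011000011100


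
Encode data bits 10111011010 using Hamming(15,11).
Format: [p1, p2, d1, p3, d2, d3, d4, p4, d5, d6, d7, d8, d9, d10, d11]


Parity bits: p1=0, p2=1, p3=0, p4=0

011001101011010


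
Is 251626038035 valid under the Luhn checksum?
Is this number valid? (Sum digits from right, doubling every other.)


Luhn sum = 48
48 mod 10 = 8

Invalid (Luhn sum mod 10 = 8)


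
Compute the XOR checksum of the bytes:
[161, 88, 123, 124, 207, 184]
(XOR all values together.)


XOR chain: 161 ^ 88 ^ 123 ^ 124 ^ 207 ^ 184 = 137

137


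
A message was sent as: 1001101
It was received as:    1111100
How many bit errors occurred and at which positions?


XOR: 0110001

3 error(s) at position(s): 1, 2, 6


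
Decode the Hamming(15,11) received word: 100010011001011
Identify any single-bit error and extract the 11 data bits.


Syndrome = 8: error at position 8

Data: 01001001011 (corrected bit 8)


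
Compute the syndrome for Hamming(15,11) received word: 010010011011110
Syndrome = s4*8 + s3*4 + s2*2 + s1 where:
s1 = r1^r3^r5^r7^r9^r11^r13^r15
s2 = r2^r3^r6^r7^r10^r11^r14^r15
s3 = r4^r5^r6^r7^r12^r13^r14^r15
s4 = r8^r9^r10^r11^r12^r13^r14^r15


s1=0, s2=1, s3=0, s4=0

Syndrome = 2 (error at position 2)


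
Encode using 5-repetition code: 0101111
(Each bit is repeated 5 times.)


Each bit -> 5 copies

00000111110000011111111111111111111


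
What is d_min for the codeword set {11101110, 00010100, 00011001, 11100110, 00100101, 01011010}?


Comparing all pairs, minimum distance: 1
Can detect 0 errors, correct 0 errors

1


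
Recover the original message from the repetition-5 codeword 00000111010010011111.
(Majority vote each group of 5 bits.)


Groups: 00000, 11101, 00100, 11111
Majority votes: 0101

0101


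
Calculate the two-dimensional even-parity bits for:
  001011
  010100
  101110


Row parities: 100
Column parities: 110001

Row P: 100, Col P: 110001, Corner: 1


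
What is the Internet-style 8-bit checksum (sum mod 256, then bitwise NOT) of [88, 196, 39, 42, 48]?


Sum = 413 mod 256 = 157
Complement = 98

98


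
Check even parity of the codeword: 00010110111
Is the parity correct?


Number of 1s: 6

Yes, parity is correct (6 ones)


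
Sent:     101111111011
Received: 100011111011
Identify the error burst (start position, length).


XOR: 001100000000

Burst at position 2, length 2


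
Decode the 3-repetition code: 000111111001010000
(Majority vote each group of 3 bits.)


Groups: 000, 111, 111, 001, 010, 000
Majority votes: 011000

011000


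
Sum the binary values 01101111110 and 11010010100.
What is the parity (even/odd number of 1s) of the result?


01101111110 = 894
11010010100 = 1684
Sum = 2578 = 101000010010
1s count = 4

even parity (4 ones in 101000010010)


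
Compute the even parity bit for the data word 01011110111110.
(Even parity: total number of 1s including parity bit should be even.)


Number of 1s in data: 10
Parity bit: 0

0


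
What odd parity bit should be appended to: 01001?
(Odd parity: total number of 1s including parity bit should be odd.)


Number of 1s in data: 2
Parity bit: 1

1


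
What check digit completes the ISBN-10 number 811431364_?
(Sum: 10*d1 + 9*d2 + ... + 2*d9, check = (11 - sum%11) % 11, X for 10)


Weighted sum: 186
186 mod 11 = 10

Check digit: 1


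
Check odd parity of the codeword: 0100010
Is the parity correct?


Number of 1s: 2

No, parity error (2 ones)


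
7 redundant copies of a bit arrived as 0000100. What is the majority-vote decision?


Ones: 1 out of 7
Threshold: 4

0 (1/7 voted 1)


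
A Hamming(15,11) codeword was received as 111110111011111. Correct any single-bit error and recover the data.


Syndrome = 12: error at position 12

Data: 11011010111 (corrected bit 12)


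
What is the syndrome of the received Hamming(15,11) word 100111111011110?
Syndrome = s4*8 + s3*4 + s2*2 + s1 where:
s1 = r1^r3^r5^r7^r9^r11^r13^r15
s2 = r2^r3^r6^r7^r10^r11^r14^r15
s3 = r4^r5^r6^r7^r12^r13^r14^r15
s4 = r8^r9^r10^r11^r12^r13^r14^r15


s1=0, s2=0, s3=1, s4=0

Syndrome = 4 (error at position 4)


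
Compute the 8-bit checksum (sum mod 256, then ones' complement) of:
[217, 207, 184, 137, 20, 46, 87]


Sum = 898 mod 256 = 130
Complement = 125

125


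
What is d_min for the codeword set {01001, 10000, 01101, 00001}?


Comparing all pairs, minimum distance: 1
Can detect 0 errors, correct 0 errors

1


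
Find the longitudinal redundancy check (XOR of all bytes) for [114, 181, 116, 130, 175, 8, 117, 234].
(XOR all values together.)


XOR chain: 114 ^ 181 ^ 116 ^ 130 ^ 175 ^ 8 ^ 117 ^ 234 = 9

9


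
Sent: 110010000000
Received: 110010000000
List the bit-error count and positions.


XOR: 000000000000

0 errors (received matches sent)


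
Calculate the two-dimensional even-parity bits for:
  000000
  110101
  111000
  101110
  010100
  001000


Row parities: 001001
Column parities: 111111

Row P: 001001, Col P: 111111, Corner: 0


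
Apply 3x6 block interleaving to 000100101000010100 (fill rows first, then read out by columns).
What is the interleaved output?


Matrix:
  000100
  101000
  010100
Read columns: 010001010101000000

010001010101000000


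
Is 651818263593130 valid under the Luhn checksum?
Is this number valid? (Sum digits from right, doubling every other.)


Luhn sum = 54
54 mod 10 = 4

Invalid (Luhn sum mod 10 = 4)


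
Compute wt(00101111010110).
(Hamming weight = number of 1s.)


Counting 1s in 00101111010110

8


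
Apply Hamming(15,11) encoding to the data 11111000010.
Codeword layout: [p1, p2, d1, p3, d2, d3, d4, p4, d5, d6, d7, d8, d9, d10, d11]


Parity bits: p1=0, p2=0, p3=0, p4=0

001011101000010


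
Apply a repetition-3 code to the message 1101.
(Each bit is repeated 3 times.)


Each bit -> 3 copies

111111000111


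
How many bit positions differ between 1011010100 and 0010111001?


XOR: 1001101101
Count of 1s: 6

6


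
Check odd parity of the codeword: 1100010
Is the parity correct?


Number of 1s: 3

Yes, parity is correct (3 ones)


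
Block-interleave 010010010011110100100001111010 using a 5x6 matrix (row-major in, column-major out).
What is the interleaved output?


Matrix:
  010010
  010011
  110100
  100001
  111010
Read columns: 001111110100001001001100101010

001111110100001001001100101010


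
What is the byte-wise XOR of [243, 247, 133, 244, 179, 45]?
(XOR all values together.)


XOR chain: 243 ^ 247 ^ 133 ^ 244 ^ 179 ^ 45 = 235

235


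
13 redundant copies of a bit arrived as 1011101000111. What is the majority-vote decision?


Ones: 8 out of 13
Threshold: 7

1 (8/13 voted 1)


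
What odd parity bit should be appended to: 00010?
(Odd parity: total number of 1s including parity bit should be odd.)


Number of 1s in data: 1
Parity bit: 0

0


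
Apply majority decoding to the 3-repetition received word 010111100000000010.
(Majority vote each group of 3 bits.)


Groups: 010, 111, 100, 000, 000, 010
Majority votes: 010000

010000


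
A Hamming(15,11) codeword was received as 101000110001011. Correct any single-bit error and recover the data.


Syndrome = 0: no error detected

Data: 10010001011 (no errors)


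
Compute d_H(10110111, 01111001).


XOR: 11001110
Count of 1s: 5

5


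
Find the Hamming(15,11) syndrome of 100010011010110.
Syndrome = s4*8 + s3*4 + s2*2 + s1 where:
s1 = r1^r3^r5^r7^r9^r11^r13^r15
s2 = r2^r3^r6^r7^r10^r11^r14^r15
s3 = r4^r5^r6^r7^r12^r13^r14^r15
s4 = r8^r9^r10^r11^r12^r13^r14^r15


s1=1, s2=0, s3=1, s4=1

Syndrome = 13 (error at position 13)


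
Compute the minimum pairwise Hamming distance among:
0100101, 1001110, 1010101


Comparing all pairs, minimum distance: 3
Can detect 2 errors, correct 1 errors

3


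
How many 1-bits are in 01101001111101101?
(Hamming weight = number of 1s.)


Counting 1s in 01101001111101101

11


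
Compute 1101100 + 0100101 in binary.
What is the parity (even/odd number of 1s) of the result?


1101100 = 108
0100101 = 37
Sum = 145 = 10010001
1s count = 3

odd parity (3 ones in 10010001)


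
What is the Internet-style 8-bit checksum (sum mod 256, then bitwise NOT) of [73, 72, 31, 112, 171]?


Sum = 459 mod 256 = 203
Complement = 52

52


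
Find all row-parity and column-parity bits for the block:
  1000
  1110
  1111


Row parities: 110
Column parities: 1001

Row P: 110, Col P: 1001, Corner: 0


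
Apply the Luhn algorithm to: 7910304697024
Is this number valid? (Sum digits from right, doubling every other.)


Luhn sum = 49
49 mod 10 = 9

Invalid (Luhn sum mod 10 = 9)


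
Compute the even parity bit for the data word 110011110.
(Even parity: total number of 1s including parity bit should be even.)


Number of 1s in data: 6
Parity bit: 0

0


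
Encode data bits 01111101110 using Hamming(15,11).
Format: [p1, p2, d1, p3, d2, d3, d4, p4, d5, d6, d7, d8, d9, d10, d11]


Parity bits: p1=0, p2=0, p3=0, p4=1

000011111101110


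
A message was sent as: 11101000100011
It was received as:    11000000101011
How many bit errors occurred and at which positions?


XOR: 00101000001000

3 error(s) at position(s): 2, 4, 10


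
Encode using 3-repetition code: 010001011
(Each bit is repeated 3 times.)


Each bit -> 3 copies

000111000000000111000111111


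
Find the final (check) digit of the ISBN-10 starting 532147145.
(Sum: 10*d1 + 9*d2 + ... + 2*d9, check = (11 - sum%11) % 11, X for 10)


Weighted sum: 185
185 mod 11 = 9

Check digit: 2


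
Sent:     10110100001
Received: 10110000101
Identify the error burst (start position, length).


XOR: 00000100100

Burst at position 5, length 4


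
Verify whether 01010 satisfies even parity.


Number of 1s: 2

Yes, parity is correct (2 ones)


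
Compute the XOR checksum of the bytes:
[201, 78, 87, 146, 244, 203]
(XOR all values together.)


XOR chain: 201 ^ 78 ^ 87 ^ 146 ^ 244 ^ 203 = 125

125


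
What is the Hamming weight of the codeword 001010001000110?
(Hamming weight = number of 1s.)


Counting 1s in 001010001000110

5


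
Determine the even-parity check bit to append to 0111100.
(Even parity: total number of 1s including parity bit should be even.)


Number of 1s in data: 4
Parity bit: 0

0


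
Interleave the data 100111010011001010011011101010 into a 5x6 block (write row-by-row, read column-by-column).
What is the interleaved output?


Matrix:
  100111
  010011
  001010
  011011
  101010
Read columns: 100010101000111100001111111010

100010101000111100001111111010


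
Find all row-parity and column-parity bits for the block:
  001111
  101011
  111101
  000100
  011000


Row parities: 00110
Column parities: 000101

Row P: 00110, Col P: 000101, Corner: 0


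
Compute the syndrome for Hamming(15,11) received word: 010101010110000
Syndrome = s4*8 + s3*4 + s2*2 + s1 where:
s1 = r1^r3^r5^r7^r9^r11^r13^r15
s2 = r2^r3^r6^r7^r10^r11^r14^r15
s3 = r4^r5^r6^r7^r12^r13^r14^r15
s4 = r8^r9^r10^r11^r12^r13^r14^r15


s1=1, s2=0, s3=0, s4=1

Syndrome = 9 (error at position 9)


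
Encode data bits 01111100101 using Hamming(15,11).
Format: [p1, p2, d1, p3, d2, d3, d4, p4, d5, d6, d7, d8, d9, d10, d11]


Parity bits: p1=1, p2=0, p3=1, p4=0

100111101100101


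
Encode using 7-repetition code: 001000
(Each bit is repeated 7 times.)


Each bit -> 7 copies

000000000000001111111000000000000000000000


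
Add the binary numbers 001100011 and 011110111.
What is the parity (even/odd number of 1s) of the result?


001100011 = 99
011110111 = 247
Sum = 346 = 101011010
1s count = 5

odd parity (5 ones in 101011010)


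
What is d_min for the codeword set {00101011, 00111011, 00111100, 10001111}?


Comparing all pairs, minimum distance: 1
Can detect 0 errors, correct 0 errors

1


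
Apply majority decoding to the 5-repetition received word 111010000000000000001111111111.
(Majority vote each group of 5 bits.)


Groups: 11101, 00000, 00000, 00000, 11111, 11111
Majority votes: 100011

100011


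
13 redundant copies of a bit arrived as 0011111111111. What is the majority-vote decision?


Ones: 11 out of 13
Threshold: 7

1 (11/13 voted 1)


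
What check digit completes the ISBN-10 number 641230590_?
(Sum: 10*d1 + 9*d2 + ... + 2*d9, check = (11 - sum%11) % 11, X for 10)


Weighted sum: 183
183 mod 11 = 7

Check digit: 4


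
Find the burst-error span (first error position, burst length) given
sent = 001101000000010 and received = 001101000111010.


XOR: 000000000111000

Burst at position 9, length 3


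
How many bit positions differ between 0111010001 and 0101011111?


XOR: 0010001110
Count of 1s: 4

4


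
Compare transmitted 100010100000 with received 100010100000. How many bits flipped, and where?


XOR: 000000000000

0 errors (received matches sent)


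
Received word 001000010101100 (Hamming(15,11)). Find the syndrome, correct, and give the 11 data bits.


Syndrome = 0: no error detected

Data: 10000101100 (no errors)


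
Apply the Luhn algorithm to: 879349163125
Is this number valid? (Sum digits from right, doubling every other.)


Luhn sum = 67
67 mod 10 = 7

Invalid (Luhn sum mod 10 = 7)


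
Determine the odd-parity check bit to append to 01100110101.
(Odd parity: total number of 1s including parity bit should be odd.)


Number of 1s in data: 6
Parity bit: 1

1


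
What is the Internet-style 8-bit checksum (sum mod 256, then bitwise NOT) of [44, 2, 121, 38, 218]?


Sum = 423 mod 256 = 167
Complement = 88

88


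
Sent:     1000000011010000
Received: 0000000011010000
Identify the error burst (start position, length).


XOR: 1000000000000000

Burst at position 0, length 1


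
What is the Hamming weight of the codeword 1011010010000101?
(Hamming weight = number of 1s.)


Counting 1s in 1011010010000101

7


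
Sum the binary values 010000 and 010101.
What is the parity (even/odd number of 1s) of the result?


010000 = 16
010101 = 21
Sum = 37 = 100101
1s count = 3

odd parity (3 ones in 100101)


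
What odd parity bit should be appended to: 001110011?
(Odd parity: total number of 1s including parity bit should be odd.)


Number of 1s in data: 5
Parity bit: 0

0


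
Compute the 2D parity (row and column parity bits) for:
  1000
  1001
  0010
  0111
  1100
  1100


Row parities: 101100
Column parities: 0100

Row P: 101100, Col P: 0100, Corner: 1


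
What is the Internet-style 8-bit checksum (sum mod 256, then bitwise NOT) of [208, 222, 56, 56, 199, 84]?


Sum = 825 mod 256 = 57
Complement = 198

198


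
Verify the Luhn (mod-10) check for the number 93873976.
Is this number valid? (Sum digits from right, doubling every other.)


Luhn sum = 52
52 mod 10 = 2

Invalid (Luhn sum mod 10 = 2)


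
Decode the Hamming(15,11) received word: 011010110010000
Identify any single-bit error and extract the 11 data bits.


Syndrome = 0: no error detected

Data: 11010010000 (no errors)


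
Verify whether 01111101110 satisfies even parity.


Number of 1s: 8

Yes, parity is correct (8 ones)


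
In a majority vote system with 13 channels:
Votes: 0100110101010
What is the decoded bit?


Ones: 6 out of 13
Threshold: 7

0 (6/13 voted 1)


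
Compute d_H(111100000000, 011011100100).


XOR: 100111100100
Count of 1s: 6

6


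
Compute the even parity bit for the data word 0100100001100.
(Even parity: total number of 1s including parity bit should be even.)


Number of 1s in data: 4
Parity bit: 0

0


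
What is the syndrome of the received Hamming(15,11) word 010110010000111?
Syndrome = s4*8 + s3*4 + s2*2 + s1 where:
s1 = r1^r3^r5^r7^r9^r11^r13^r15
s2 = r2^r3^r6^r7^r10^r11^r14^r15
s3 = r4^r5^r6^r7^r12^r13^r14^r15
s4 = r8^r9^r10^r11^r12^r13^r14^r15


s1=1, s2=1, s3=1, s4=0

Syndrome = 7 (error at position 7)


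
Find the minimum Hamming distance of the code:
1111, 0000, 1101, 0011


Comparing all pairs, minimum distance: 1
Can detect 0 errors, correct 0 errors

1


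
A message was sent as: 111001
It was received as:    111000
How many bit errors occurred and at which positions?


XOR: 000001

1 error(s) at position(s): 5


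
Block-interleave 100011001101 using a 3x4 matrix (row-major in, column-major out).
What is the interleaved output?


Matrix:
  1000
  1100
  1101
Read columns: 111011000001

111011000001


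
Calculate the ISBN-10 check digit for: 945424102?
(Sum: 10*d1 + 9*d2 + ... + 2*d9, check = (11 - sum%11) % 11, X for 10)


Weighted sum: 234
234 mod 11 = 3

Check digit: 8


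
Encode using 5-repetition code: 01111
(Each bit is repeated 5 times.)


Each bit -> 5 copies

0000011111111111111111111


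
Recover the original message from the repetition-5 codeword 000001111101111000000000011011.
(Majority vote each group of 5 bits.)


Groups: 00000, 11111, 01111, 00000, 00000, 11011
Majority votes: 011001

011001


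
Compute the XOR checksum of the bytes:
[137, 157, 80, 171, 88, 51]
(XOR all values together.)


XOR chain: 137 ^ 157 ^ 80 ^ 171 ^ 88 ^ 51 = 132

132


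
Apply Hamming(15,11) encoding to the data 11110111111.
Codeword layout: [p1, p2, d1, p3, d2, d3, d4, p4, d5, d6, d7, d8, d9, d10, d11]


Parity bits: p1=0, p2=1, p3=1, p4=0

011111100111111


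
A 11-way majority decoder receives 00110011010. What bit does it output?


Ones: 5 out of 11
Threshold: 6

0 (5/11 voted 1)


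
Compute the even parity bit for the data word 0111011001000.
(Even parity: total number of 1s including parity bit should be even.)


Number of 1s in data: 6
Parity bit: 0

0


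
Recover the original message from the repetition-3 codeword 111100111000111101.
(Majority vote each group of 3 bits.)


Groups: 111, 100, 111, 000, 111, 101
Majority votes: 101011

101011


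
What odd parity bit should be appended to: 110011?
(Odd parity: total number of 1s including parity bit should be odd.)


Number of 1s in data: 4
Parity bit: 1

1


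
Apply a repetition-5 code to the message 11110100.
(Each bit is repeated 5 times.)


Each bit -> 5 copies

1111111111111111111100000111110000000000


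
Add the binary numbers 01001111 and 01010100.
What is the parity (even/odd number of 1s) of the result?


01001111 = 79
01010100 = 84
Sum = 163 = 10100011
1s count = 4

even parity (4 ones in 10100011)


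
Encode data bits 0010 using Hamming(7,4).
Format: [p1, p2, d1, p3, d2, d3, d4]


Parity bits: p1=0, p2=1, p3=1

0101010


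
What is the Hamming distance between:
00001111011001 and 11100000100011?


XOR: 11101111111010
Count of 1s: 11

11


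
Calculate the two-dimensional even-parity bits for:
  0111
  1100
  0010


Row parities: 101
Column parities: 1001

Row P: 101, Col P: 1001, Corner: 0


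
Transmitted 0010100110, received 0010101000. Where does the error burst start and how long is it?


XOR: 0000001110

Burst at position 6, length 3


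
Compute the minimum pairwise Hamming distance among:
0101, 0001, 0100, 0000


Comparing all pairs, minimum distance: 1
Can detect 0 errors, correct 0 errors

1


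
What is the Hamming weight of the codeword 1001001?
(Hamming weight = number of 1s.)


Counting 1s in 1001001

3


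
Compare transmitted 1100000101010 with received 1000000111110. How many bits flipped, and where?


XOR: 0100000010100

3 error(s) at position(s): 1, 8, 10


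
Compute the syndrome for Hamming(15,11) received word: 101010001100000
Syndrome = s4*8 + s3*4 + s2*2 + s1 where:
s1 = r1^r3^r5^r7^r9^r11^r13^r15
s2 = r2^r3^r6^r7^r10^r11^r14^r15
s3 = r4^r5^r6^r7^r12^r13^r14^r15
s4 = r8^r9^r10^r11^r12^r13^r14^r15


s1=0, s2=0, s3=1, s4=0

Syndrome = 4 (error at position 4)


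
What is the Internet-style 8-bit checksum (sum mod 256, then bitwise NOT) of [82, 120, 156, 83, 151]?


Sum = 592 mod 256 = 80
Complement = 175

175


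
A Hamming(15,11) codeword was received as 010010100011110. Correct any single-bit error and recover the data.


Syndrome = 4: error at position 4

Data: 01010011110 (corrected bit 4)


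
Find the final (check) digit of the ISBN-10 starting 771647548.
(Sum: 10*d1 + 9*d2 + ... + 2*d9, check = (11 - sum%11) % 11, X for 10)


Weighted sum: 290
290 mod 11 = 4

Check digit: 7


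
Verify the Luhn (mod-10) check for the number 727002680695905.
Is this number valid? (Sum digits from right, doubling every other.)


Luhn sum = 62
62 mod 10 = 2

Invalid (Luhn sum mod 10 = 2)


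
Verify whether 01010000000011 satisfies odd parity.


Number of 1s: 4

No, parity error (4 ones)


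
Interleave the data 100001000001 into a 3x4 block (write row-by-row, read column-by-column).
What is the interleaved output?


Matrix:
  1000
  0100
  0001
Read columns: 100010000001

100010000001


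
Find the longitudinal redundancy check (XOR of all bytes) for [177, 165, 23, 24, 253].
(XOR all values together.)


XOR chain: 177 ^ 165 ^ 23 ^ 24 ^ 253 = 230

230


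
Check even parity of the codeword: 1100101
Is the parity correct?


Number of 1s: 4

Yes, parity is correct (4 ones)


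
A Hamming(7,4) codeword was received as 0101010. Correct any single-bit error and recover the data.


Syndrome = 0: no error detected

Data: 0010 (no errors)


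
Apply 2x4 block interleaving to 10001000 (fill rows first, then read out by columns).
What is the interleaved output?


Matrix:
  1000
  1000
Read columns: 11000000

11000000


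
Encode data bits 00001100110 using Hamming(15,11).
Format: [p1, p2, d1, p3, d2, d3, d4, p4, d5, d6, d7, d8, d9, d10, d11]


Parity bits: p1=0, p2=0, p3=0, p4=0

000000001100110


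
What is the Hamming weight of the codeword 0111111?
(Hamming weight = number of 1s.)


Counting 1s in 0111111

6


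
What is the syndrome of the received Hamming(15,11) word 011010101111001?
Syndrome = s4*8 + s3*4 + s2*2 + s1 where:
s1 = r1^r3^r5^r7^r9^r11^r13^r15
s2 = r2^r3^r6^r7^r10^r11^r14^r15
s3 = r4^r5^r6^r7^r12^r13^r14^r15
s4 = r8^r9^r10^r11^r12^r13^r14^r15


s1=0, s2=0, s3=0, s4=1

Syndrome = 8 (error at position 8)


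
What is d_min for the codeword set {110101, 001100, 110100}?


Comparing all pairs, minimum distance: 1
Can detect 0 errors, correct 0 errors

1


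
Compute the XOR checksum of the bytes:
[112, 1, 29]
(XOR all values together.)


XOR chain: 112 ^ 1 ^ 29 = 108

108


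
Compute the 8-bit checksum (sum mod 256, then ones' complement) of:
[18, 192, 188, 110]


Sum = 508 mod 256 = 252
Complement = 3

3


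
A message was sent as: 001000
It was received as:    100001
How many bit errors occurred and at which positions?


XOR: 101001

3 error(s) at position(s): 0, 2, 5


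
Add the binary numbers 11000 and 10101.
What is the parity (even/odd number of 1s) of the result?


11000 = 24
10101 = 21
Sum = 45 = 101101
1s count = 4

even parity (4 ones in 101101)


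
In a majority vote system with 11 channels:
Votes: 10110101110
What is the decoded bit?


Ones: 7 out of 11
Threshold: 6

1 (7/11 voted 1)


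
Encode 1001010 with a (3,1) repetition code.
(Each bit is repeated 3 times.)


Each bit -> 3 copies

111000000111000111000


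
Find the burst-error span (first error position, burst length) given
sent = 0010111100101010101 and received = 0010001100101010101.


XOR: 0000110000000000000

Burst at position 4, length 2


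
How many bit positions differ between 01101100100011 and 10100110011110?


XOR: 11001010111101
Count of 1s: 9

9


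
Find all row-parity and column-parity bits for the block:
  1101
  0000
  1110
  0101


Row parities: 1010
Column parities: 0110

Row P: 1010, Col P: 0110, Corner: 0


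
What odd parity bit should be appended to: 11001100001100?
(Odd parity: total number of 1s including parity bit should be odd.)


Number of 1s in data: 6
Parity bit: 1

1


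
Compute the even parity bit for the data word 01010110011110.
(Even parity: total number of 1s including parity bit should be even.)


Number of 1s in data: 8
Parity bit: 0

0


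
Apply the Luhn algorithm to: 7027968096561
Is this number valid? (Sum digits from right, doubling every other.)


Luhn sum = 55
55 mod 10 = 5

Invalid (Luhn sum mod 10 = 5)


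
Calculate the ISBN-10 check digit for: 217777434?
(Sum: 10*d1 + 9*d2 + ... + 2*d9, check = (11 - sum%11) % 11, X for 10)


Weighted sum: 244
244 mod 11 = 2

Check digit: 9


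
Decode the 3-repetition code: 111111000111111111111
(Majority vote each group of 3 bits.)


Groups: 111, 111, 000, 111, 111, 111, 111
Majority votes: 1101111

1101111


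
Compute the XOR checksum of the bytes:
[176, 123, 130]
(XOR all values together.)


XOR chain: 176 ^ 123 ^ 130 = 73

73


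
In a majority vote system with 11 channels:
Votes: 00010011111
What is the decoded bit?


Ones: 6 out of 11
Threshold: 6

1 (6/11 voted 1)


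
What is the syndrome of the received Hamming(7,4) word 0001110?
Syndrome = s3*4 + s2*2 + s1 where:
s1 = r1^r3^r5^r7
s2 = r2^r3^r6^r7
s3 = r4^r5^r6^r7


s1=1, s2=1, s3=1

Syndrome = 7 (error at position 7)


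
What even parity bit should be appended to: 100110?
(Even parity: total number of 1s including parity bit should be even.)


Number of 1s in data: 3
Parity bit: 1

1


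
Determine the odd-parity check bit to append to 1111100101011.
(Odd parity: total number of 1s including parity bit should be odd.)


Number of 1s in data: 9
Parity bit: 0

0


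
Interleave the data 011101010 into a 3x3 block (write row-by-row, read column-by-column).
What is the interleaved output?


Matrix:
  011
  101
  010
Read columns: 010101110

010101110


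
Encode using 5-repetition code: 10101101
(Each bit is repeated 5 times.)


Each bit -> 5 copies

1111100000111110000011111111110000011111


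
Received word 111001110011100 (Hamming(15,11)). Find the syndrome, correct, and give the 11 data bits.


Syndrome = 3: error at position 3

Data: 00110011100 (corrected bit 3)


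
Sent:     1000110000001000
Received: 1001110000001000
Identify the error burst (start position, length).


XOR: 0001000000000000

Burst at position 3, length 1


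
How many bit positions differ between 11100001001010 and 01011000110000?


XOR: 10111001111010
Count of 1s: 9

9


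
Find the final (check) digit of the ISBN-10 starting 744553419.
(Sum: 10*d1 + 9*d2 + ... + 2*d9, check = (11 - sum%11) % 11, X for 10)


Weighted sum: 255
255 mod 11 = 2

Check digit: 9
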